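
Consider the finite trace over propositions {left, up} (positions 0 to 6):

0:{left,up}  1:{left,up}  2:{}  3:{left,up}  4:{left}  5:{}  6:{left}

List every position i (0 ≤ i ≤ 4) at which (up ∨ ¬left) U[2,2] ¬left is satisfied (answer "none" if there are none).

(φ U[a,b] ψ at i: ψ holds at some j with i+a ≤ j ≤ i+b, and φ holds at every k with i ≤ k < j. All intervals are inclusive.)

Evaluate at each i in [0,4]:
  i=0: ✓ (rhs at j=2; lhs holds on [0,1])
  i=1: ✗ (no rhs in [3,3])
  i=2: ✗ (no rhs in [4,4])
  i=3: ✗ (lhs fails at k=4 before rhs at j=5)
  i=4: ✗ (no rhs in [6,6])

0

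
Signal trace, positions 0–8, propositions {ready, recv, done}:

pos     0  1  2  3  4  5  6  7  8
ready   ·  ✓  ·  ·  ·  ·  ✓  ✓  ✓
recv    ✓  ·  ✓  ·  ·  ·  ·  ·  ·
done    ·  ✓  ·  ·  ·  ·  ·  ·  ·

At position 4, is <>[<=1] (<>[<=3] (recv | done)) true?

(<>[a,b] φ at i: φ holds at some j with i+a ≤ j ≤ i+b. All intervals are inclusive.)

False

Check <>[<=3] (recv | done) at each j in [4,5]:
  j=4: fails (none in [4,7])
  j=5: fails (none in [5,8])
No position in the window satisfies it → formula fails.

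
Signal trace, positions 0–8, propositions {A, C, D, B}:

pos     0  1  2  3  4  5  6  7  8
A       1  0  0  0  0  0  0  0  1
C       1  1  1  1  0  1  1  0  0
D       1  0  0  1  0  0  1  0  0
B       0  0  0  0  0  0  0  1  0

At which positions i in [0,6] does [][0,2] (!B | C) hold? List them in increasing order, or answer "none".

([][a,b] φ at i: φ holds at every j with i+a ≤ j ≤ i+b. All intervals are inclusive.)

0, 1, 2, 3, 4

Evaluate at each i in [0,6]:
  i=0: ✓ (all of [0,2])
  i=1: ✓ (all of [1,3])
  i=2: ✓ (all of [2,4])
  i=3: ✓ (all of [3,5])
  i=4: ✓ (all of [4,6])
  i=5: ✗ (fails at j=7)
  i=6: ✗ (fails at j=7)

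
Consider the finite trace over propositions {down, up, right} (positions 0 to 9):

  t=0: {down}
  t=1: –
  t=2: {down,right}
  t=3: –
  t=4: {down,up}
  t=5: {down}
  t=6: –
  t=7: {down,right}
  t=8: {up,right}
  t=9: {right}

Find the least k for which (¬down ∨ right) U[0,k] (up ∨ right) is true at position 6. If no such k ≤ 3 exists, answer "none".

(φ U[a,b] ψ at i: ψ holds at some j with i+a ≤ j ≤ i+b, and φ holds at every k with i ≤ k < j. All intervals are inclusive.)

Need earliest j ≥ 6 with (up ∨ right), and (¬down ∨ right) at every k in [6,j-1].
  j=6: rhs fails.
  j=7: rhs holds; lhs holds on [6,6]. k = 1.

1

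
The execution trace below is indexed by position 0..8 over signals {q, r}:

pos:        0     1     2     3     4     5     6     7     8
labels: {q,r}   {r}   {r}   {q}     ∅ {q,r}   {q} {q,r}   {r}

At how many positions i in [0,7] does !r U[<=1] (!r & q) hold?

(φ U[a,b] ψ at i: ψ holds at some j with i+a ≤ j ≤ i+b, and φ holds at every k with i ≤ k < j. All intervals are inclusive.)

2

Evaluate at each i in [0,7]:
  i=0: ✗ (no rhs in [0,1])
  i=1: ✗ (no rhs in [1,2])
  i=2: ✗ (lhs fails at k=2 before rhs at j=3)
  i=3: ✓ (rhs at j=3)
  i=4: ✗ (no rhs in [4,5])
  i=5: ✗ (lhs fails at k=5 before rhs at j=6)
  i=6: ✓ (rhs at j=6)
  i=7: ✗ (no rhs in [7,8])
Positions where it holds: {3, 6} → 2.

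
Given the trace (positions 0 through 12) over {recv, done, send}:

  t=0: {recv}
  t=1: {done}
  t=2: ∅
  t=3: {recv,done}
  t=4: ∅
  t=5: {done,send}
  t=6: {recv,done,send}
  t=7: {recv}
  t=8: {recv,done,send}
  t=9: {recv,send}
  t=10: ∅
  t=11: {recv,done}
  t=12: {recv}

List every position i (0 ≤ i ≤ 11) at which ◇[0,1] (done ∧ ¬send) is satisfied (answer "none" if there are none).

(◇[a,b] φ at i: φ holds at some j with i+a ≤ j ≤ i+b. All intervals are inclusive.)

0, 1, 2, 3, 10, 11

Evaluate at each i in [0,11]:
  i=0: ✓ (witness j=1)
  i=1: ✓ (witness j=1)
  i=2: ✓ (witness j=3)
  i=3: ✓ (witness j=3)
  i=4: ✗ (none in [4,5])
  i=5: ✗ (none in [5,6])
  i=6: ✗ (none in [6,7])
  i=7: ✗ (none in [7,8])
  i=8: ✗ (none in [8,9])
  i=9: ✗ (none in [9,10])
  i=10: ✓ (witness j=11)
  i=11: ✓ (witness j=11)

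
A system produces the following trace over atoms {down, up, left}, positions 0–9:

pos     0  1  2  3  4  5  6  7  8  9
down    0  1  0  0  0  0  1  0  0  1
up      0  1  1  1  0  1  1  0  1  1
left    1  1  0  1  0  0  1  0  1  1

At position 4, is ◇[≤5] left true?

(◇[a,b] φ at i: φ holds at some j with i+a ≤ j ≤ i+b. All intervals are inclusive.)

Check left at each j in [4,9]:
  j=4: false
  j=5: false
  j=6: true
  j=7: false
  j=8: true
  j=9: true
Found at j=6 → formula holds.

True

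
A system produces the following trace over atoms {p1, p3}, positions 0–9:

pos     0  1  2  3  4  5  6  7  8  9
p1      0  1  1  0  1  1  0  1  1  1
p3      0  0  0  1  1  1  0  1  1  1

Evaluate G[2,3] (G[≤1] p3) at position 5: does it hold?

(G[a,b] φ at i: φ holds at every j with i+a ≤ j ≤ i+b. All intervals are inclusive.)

Holds

Check G[≤1] p3 at every j in [7,8]:
  j=7: holds on [7,8]
  j=8: holds on [8,9]
All positions satisfy it → formula holds.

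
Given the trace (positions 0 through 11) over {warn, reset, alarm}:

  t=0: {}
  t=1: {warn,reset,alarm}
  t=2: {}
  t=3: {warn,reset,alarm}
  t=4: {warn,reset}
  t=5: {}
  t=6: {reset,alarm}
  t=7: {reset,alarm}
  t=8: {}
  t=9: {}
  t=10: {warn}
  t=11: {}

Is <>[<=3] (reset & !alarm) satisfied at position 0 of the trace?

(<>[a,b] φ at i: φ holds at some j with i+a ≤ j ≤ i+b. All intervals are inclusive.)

Check (reset & !alarm) at each j in [0,3]:
  j=0: false
  j=1: false
  j=2: false
  j=3: false
No position in the window satisfies it → formula fails.

Does not hold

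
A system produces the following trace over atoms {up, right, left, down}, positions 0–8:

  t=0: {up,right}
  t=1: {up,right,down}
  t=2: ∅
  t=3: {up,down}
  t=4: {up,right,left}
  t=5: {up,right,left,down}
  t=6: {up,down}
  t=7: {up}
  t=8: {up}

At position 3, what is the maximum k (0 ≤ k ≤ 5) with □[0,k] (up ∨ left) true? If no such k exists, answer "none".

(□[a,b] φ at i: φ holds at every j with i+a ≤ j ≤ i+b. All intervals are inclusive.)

5

(up ∨ left) must hold from j=3 onward; find where it first fails.
  j=3: holds
  j=4: holds
  j=5: holds
  j=6: holds
  j=7: holds
  j=8: holds
Holds through j=8; largest k = 5.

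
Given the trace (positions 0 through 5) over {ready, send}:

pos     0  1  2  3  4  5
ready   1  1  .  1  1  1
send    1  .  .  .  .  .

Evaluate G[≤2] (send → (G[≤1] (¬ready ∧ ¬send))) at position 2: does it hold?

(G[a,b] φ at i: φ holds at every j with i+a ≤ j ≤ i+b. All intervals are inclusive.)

Check (send → (G[≤1] (¬ready ∧ ¬send))) at every j in [2,4]:
  j=2: antecedent false → ✓
  j=3: antecedent false → ✓
  j=4: antecedent false → ✓
All positions satisfy it → formula holds.

True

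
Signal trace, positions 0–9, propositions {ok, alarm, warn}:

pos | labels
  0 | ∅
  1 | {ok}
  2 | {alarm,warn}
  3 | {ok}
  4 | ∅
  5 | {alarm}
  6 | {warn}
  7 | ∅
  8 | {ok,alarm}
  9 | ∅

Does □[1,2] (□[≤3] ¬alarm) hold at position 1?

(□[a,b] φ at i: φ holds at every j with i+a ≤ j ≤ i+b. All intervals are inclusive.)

No

Check □[≤3] ¬alarm at every j in [2,3]:
  j=2: fails at 2
  j=3: fails at 5
Fails at j=2 → formula fails.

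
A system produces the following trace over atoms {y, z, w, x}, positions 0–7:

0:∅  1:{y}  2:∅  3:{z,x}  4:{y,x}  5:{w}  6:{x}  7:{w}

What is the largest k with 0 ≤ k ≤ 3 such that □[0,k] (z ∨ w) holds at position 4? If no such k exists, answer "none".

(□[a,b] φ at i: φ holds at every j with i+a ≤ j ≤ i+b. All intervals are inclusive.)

(z ∨ w) must hold from j=4 onward; find where it first fails.
  j=4: fails → no k works.

none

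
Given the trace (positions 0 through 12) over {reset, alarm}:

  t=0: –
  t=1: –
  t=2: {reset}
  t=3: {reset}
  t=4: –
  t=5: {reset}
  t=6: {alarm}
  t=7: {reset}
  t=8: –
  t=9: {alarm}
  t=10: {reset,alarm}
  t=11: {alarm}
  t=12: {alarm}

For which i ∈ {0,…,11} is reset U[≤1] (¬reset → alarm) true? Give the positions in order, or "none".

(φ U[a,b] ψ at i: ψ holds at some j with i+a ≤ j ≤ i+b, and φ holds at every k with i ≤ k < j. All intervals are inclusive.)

2, 3, 5, 6, 7, 9, 10, 11

Evaluate at each i in [0,11]:
  i=0: ✗ (no rhs in [0,1])
  i=1: ✗ (lhs fails at k=1 before rhs at j=2)
  i=2: ✓ (rhs at j=2)
  i=3: ✓ (rhs at j=3)
  i=4: ✗ (lhs fails at k=4 before rhs at j=5)
  i=5: ✓ (rhs at j=5)
  i=6: ✓ (rhs at j=6)
  i=7: ✓ (rhs at j=7)
  i=8: ✗ (lhs fails at k=8 before rhs at j=9)
  i=9: ✓ (rhs at j=9)
  i=10: ✓ (rhs at j=10)
  i=11: ✓ (rhs at j=11)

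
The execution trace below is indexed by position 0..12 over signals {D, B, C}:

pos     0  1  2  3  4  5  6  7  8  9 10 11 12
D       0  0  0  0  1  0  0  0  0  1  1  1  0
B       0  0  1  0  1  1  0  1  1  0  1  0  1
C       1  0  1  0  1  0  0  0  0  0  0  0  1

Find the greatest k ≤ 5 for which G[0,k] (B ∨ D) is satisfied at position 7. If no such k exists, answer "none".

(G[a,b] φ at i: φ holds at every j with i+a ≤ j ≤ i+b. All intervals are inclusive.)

5

(B ∨ D) must hold from j=7 onward; find where it first fails.
  j=7: holds
  j=8: holds
  j=9: holds
  j=10: holds
  j=11: holds
  j=12: holds
Holds through j=12; largest k = 5.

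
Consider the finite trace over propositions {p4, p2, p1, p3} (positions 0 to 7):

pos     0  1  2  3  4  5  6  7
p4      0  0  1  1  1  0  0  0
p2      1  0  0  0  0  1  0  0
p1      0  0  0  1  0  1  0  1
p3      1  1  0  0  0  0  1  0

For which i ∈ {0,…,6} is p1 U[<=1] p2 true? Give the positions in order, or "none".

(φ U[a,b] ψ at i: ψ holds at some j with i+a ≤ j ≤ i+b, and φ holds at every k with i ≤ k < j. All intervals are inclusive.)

Evaluate at each i in [0,6]:
  i=0: ✓ (rhs at j=0)
  i=1: ✗ (no rhs in [1,2])
  i=2: ✗ (no rhs in [2,3])
  i=3: ✗ (no rhs in [3,4])
  i=4: ✗ (lhs fails at k=4 before rhs at j=5)
  i=5: ✓ (rhs at j=5)
  i=6: ✗ (no rhs in [6,7])

0, 5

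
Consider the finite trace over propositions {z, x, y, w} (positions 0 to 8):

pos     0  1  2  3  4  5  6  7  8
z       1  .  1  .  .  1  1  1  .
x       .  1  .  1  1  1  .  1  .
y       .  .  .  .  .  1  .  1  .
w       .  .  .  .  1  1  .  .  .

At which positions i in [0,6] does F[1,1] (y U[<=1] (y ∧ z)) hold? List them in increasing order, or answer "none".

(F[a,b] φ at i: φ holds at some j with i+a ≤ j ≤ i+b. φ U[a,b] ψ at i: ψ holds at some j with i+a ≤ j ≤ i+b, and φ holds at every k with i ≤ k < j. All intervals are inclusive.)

4, 6

Evaluate at each i in [0,6]:
  i=0: ✗ (none in [1,1])
  i=1: ✗ (none in [2,2])
  i=2: ✗ (none in [3,3])
  i=3: ✗ (none in [4,4])
  i=4: ✓ (witness j=5)
  i=5: ✗ (none in [6,6])
  i=6: ✓ (witness j=7)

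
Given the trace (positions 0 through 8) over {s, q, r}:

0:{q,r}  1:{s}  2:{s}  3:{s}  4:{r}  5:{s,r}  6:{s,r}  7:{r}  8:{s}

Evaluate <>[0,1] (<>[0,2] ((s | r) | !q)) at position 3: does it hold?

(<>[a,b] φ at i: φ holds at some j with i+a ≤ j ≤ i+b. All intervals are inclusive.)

Yes

Check <>[0,2] ((s | r) | !q) at each j in [3,4]:
  j=3: holds (witness at 3)
  j=4: holds (witness at 4)
Found at j=3 → formula holds.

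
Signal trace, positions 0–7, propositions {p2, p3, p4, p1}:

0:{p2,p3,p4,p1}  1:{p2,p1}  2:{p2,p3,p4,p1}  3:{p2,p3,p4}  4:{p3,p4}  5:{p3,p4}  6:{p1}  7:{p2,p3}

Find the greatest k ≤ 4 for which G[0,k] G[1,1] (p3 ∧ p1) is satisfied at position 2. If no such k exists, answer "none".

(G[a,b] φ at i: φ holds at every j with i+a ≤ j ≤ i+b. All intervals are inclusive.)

none

G[1,1] (p3 ∧ p1) must hold from j=2 onward; find where it first fails.
  j=2: fails → no k works.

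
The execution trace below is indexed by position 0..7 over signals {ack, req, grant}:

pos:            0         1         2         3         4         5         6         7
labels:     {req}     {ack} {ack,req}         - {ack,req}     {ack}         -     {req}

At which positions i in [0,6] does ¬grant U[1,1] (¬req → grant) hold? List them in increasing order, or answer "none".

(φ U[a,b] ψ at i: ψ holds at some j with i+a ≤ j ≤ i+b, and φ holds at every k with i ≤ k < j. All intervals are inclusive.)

1, 3, 6

Evaluate at each i in [0,6]:
  i=0: ✗ (no rhs in [1,1])
  i=1: ✓ (rhs at j=2; lhs holds on [1,1])
  i=2: ✗ (no rhs in [3,3])
  i=3: ✓ (rhs at j=4; lhs holds on [3,3])
  i=4: ✗ (no rhs in [5,5])
  i=5: ✗ (no rhs in [6,6])
  i=6: ✓ (rhs at j=7; lhs holds on [6,6])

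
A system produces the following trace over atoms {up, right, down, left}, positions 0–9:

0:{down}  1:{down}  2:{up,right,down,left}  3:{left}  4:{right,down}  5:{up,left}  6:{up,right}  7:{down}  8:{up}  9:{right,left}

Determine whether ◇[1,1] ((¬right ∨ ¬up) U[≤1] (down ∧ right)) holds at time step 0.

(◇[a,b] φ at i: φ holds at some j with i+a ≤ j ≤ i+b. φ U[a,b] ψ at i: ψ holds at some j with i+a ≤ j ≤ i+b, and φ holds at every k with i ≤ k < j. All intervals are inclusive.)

Check ((¬right ∨ ¬up) U[≤1] (down ∧ right)) at each j in [1,1]:
  j=1: holds
Found at j=1 → formula holds.

Holds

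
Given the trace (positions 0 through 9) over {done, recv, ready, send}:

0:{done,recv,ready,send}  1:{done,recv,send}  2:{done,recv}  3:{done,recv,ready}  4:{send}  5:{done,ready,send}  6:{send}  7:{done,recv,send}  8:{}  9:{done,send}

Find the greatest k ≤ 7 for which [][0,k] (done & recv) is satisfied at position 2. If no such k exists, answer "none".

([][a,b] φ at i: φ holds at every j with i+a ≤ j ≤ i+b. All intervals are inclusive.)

1

(done & recv) must hold from j=2 onward; find where it first fails.
  j=2: holds
  j=3: holds
  j=4: fails
Holds on [2,3], so largest k = 1.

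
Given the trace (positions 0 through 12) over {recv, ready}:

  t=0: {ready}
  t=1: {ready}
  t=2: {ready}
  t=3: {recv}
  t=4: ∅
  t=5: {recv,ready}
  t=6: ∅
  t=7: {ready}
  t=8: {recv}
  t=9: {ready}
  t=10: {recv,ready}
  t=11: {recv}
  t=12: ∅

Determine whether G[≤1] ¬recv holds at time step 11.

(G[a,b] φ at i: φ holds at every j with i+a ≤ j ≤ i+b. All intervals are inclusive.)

Check ¬recv at every j in [11,12]:
  j=11: false
  j=12: true
Fails at j=11 → formula fails.

No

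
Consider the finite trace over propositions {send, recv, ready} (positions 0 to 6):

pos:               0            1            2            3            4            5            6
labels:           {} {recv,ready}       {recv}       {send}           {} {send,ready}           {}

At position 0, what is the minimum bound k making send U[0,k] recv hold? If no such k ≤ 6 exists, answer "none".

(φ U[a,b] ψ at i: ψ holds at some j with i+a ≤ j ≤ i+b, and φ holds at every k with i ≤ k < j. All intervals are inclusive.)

none

Need earliest j ≥ 0 with recv, and send at every k in [0,j-1].
  j=0: rhs fails.
  j=1: rhs holds but lhs fails at k=0.
  j=2: rhs holds but lhs fails at k=0.
  j=3: rhs fails.
  j=4: rhs fails.
  j=5: rhs fails.
  j=6: rhs fails.
No witness within the range → none.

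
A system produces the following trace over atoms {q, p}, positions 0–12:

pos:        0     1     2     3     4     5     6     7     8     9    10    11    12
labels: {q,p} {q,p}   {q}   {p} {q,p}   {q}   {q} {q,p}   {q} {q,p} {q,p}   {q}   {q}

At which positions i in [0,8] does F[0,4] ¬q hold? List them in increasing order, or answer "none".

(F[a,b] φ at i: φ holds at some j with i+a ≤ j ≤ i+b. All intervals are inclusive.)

0, 1, 2, 3

Evaluate at each i in [0,8]:
  i=0: ✓ (witness j=3)
  i=1: ✓ (witness j=3)
  i=2: ✓ (witness j=3)
  i=3: ✓ (witness j=3)
  i=4: ✗ (none in [4,8])
  i=5: ✗ (none in [5,9])
  i=6: ✗ (none in [6,10])
  i=7: ✗ (none in [7,11])
  i=8: ✗ (none in [8,12])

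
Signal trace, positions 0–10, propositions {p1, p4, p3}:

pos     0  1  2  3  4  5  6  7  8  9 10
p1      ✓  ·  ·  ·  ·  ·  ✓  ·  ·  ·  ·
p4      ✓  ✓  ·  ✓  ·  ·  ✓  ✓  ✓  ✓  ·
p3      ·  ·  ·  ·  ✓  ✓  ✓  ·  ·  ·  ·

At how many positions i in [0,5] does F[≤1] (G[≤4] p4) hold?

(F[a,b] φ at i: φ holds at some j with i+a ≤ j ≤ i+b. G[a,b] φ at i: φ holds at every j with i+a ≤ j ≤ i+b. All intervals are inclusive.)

0

Evaluate at each i in [0,5]:
  i=0: ✗ (none in [0,1])
  i=1: ✗ (none in [1,2])
  i=2: ✗ (none in [2,3])
  i=3: ✗ (none in [3,4])
  i=4: ✗ (none in [4,5])
  i=5: ✗ (none in [5,6])
Positions where it holds: {} → 0.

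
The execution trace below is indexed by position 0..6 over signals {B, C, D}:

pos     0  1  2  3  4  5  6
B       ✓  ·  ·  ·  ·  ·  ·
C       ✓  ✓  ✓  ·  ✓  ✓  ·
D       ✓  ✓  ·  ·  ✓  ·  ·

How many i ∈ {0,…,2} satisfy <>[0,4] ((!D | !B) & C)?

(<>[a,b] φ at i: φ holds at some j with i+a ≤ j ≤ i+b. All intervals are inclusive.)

Evaluate at each i in [0,2]:
  i=0: ✓ (witness j=1)
  i=1: ✓ (witness j=1)
  i=2: ✓ (witness j=2)
Positions where it holds: {0, 1, 2} → 3.

3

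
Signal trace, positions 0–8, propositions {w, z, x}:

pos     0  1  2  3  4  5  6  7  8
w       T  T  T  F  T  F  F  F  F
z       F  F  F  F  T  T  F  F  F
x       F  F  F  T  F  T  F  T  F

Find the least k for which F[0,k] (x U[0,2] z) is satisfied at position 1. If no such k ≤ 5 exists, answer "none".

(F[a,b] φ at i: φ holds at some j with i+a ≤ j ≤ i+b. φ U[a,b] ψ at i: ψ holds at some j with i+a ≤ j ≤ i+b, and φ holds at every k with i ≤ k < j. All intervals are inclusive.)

2

Scan j = 1,2,… for (x U[0,2] z):
  j=1: fails
  j=2: fails
  j=3: holds
First hit at j=3, so smallest k = 3-1 = 2.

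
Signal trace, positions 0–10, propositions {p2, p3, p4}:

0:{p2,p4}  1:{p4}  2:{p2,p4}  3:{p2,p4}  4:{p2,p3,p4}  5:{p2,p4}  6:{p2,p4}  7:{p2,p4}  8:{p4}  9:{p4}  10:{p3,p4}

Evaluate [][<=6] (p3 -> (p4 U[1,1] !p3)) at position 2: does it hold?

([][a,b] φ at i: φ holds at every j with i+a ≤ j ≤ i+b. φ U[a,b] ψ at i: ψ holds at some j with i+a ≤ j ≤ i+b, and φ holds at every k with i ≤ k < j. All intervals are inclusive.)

Check (p3 -> (p4 U[1,1] !p3)) at every j in [2,8]:
  j=2: antecedent false → ✓
  j=3: antecedent false → ✓
  j=4: antecedent true; consequent holds → ✓
  j=5: antecedent false → ✓
  j=6: antecedent false → ✓
  j=7: antecedent false → ✓
  j=8: antecedent false → ✓
All positions satisfy it → formula holds.

Holds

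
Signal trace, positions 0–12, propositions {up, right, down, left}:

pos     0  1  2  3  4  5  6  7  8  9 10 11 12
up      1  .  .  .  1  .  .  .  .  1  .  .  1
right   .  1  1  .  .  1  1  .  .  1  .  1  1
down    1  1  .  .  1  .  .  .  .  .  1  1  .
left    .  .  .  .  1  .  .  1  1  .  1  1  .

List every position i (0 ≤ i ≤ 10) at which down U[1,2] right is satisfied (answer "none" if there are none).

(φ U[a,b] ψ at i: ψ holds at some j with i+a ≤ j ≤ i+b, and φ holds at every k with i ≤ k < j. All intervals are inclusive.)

0, 1, 4, 10

Evaluate at each i in [0,10]:
  i=0: ✓ (rhs at j=1; lhs holds on [0,0])
  i=1: ✓ (rhs at j=2; lhs holds on [1,1])
  i=2: ✗ (no rhs in [3,4])
  i=3: ✗ (lhs fails at k=3 before rhs at j=5)
  i=4: ✓ (rhs at j=5; lhs holds on [4,4])
  i=5: ✗ (lhs fails at k=5 before rhs at j=6)
  i=6: ✗ (no rhs in [7,8])
  i=7: ✗ (lhs fails at k=7 before rhs at j=9)
  i=8: ✗ (lhs fails at k=8 before rhs at j=9)
  i=9: ✗ (lhs fails at k=9 before rhs at j=11)
  i=10: ✓ (rhs at j=11; lhs holds on [10,10])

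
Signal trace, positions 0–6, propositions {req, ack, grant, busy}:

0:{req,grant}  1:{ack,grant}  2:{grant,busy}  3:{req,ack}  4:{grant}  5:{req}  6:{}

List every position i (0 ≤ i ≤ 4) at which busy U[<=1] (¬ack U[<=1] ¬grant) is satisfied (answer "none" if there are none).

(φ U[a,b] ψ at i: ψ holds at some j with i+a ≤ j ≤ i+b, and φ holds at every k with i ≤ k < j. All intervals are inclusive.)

Evaluate at each i in [0,4]:
  i=0: ✗ (no rhs in [0,1])
  i=1: ✗ (lhs fails at k=1 before rhs at j=2)
  i=2: ✓ (rhs at j=2)
  i=3: ✓ (rhs at j=3)
  i=4: ✓ (rhs at j=4)

2, 3, 4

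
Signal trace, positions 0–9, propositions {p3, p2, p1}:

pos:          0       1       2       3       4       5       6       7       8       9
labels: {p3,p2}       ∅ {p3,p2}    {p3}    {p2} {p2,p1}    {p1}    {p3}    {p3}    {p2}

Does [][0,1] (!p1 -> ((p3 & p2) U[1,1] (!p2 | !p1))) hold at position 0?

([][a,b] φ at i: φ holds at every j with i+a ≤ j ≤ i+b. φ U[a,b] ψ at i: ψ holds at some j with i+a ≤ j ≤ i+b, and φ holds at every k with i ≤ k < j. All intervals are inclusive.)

Check (!p1 -> ((p3 & p2) U[1,1] (!p2 | !p1))) at every j in [0,1]:
  j=0: antecedent true; consequent holds → ✓
  j=1: antecedent true; consequent fails → ✗
Fails at j=1 → formula fails.

No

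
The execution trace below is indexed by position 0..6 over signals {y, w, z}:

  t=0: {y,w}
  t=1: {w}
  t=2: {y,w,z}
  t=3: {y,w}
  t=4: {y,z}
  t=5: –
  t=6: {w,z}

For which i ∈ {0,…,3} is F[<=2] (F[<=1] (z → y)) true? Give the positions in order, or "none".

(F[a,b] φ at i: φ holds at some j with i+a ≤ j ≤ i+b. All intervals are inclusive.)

0, 1, 2, 3

Evaluate at each i in [0,3]:
  i=0: ✓ (witness j=0)
  i=1: ✓ (witness j=1)
  i=2: ✓ (witness j=2)
  i=3: ✓ (witness j=3)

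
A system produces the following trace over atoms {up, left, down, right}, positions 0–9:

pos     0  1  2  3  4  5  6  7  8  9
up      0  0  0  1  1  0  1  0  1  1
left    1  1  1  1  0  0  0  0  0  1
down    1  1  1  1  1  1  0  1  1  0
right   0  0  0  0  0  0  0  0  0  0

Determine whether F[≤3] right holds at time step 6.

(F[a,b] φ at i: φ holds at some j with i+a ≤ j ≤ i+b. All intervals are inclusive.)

Does not hold

Check right at each j in [6,9]:
  j=6: false
  j=7: false
  j=8: false
  j=9: false
No position in the window satisfies it → formula fails.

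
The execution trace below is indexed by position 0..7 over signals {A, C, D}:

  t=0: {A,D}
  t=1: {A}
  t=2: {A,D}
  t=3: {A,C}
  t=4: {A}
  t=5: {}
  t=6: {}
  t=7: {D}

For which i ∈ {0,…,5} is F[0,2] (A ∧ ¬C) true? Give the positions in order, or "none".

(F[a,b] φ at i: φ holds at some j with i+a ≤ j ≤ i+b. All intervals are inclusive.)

Evaluate at each i in [0,5]:
  i=0: ✓ (witness j=0)
  i=1: ✓ (witness j=1)
  i=2: ✓ (witness j=2)
  i=3: ✓ (witness j=4)
  i=4: ✓ (witness j=4)
  i=5: ✗ (none in [5,7])

0, 1, 2, 3, 4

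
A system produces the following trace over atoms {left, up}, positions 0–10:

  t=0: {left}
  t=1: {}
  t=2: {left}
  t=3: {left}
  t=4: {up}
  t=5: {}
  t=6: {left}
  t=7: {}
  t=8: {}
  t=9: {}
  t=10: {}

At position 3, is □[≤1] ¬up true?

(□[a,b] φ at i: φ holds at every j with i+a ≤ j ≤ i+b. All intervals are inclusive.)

Check ¬up at every j in [3,4]:
  j=3: true
  j=4: false
Fails at j=4 → formula fails.

Does not hold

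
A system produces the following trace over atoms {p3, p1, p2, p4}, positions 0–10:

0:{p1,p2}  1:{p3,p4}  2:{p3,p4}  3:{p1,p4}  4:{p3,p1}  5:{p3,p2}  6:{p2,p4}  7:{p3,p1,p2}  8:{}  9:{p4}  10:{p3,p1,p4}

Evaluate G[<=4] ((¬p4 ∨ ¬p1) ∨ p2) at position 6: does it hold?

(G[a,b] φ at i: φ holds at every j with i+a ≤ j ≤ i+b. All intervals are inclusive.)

Does not hold

Check ((¬p4 ∨ ¬p1) ∨ p2) at every j in [6,10]:
  j=6: true
  j=7: true
  j=8: true
  j=9: true
  j=10: false
Fails at j=10 → formula fails.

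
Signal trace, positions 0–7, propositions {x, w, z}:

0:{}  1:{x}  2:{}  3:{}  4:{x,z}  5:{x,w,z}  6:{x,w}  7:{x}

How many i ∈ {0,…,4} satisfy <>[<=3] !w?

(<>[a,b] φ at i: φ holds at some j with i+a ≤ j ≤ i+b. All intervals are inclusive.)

5

Evaluate at each i in [0,4]:
  i=0: ✓ (witness j=0)
  i=1: ✓ (witness j=1)
  i=2: ✓ (witness j=2)
  i=3: ✓ (witness j=3)
  i=4: ✓ (witness j=4)
Positions where it holds: {0, 1, 2, 3, 4} → 5.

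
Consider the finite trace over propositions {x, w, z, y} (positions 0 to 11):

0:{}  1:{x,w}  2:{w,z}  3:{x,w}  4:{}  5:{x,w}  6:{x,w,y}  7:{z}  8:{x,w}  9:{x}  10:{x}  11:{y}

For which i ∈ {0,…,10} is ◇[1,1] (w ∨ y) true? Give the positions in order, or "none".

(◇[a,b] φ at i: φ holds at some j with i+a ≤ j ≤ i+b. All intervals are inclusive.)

Evaluate at each i in [0,10]:
  i=0: ✓ (witness j=1)
  i=1: ✓ (witness j=2)
  i=2: ✓ (witness j=3)
  i=3: ✗ (none in [4,4])
  i=4: ✓ (witness j=5)
  i=5: ✓ (witness j=6)
  i=6: ✗ (none in [7,7])
  i=7: ✓ (witness j=8)
  i=8: ✗ (none in [9,9])
  i=9: ✗ (none in [10,10])
  i=10: ✓ (witness j=11)

0, 1, 2, 4, 5, 7, 10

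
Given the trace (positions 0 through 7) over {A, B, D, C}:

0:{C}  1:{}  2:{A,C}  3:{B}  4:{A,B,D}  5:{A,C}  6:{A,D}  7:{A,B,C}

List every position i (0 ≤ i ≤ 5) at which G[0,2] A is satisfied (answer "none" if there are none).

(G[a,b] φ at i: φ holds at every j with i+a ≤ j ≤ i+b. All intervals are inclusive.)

Evaluate at each i in [0,5]:
  i=0: ✗ (fails at j=0)
  i=1: ✗ (fails at j=1)
  i=2: ✗ (fails at j=3)
  i=3: ✗ (fails at j=3)
  i=4: ✓ (all of [4,6])
  i=5: ✓ (all of [5,7])

4, 5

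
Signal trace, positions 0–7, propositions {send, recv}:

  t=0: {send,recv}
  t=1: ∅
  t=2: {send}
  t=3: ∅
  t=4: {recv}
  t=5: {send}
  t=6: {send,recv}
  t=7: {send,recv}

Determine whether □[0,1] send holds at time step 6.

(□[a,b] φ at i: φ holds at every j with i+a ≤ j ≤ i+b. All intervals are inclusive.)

Check send at every j in [6,7]:
  j=6: true
  j=7: true
All positions satisfy it → formula holds.

True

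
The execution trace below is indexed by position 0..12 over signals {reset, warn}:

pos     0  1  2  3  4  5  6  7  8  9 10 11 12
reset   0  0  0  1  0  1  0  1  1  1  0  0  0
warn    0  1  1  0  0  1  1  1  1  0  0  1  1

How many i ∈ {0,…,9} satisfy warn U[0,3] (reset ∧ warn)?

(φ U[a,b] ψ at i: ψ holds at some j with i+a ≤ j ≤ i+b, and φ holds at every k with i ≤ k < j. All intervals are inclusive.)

4

Evaluate at each i in [0,9]:
  i=0: ✗ (no rhs in [0,3])
  i=1: ✗ (no rhs in [1,4])
  i=2: ✗ (lhs fails at k=3 before rhs at j=5)
  i=3: ✗ (lhs fails at k=3 before rhs at j=5)
  i=4: ✗ (lhs fails at k=4 before rhs at j=5)
  i=5: ✓ (rhs at j=5)
  i=6: ✓ (rhs at j=7; lhs holds on [6,6])
  i=7: ✓ (rhs at j=7)
  i=8: ✓ (rhs at j=8)
  i=9: ✗ (no rhs in [9,12])
Positions where it holds: {5, 6, 7, 8} → 4.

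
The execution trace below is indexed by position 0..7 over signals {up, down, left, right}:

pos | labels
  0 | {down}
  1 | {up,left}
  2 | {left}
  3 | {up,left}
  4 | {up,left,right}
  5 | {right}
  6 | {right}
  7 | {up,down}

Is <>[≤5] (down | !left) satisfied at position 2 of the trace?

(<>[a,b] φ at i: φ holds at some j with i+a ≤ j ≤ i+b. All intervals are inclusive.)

Check (down | !left) at each j in [2,7]:
  j=2: false
  j=3: false
  j=4: false
  j=5: true
  j=6: true
  j=7: true
Found at j=5 → formula holds.

Yes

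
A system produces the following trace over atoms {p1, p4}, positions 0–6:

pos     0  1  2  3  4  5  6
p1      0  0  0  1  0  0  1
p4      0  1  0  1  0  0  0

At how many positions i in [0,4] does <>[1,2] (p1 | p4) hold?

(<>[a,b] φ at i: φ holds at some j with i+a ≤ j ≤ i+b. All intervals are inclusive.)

4

Evaluate at each i in [0,4]:
  i=0: ✓ (witness j=1)
  i=1: ✓ (witness j=3)
  i=2: ✓ (witness j=3)
  i=3: ✗ (none in [4,5])
  i=4: ✓ (witness j=6)
Positions where it holds: {0, 1, 2, 4} → 4.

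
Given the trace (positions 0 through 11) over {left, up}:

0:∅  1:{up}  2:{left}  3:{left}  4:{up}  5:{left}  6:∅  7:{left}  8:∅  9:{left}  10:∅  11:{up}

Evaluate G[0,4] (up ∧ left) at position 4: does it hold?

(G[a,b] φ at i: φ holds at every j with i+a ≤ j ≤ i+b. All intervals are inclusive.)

Check (up ∧ left) at every j in [4,8]:
  j=4: false
  j=5: false
  j=6: false
  j=7: false
  j=8: false
Fails at j=4 → formula fails.

False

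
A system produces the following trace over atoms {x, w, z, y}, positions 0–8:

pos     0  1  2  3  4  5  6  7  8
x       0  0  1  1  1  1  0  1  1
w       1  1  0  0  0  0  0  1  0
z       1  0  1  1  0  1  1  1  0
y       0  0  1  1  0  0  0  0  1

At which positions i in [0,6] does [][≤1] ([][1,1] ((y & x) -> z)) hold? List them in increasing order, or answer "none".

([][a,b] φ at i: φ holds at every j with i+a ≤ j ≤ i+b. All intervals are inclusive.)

0, 1, 2, 3, 4, 5

Evaluate at each i in [0,6]:
  i=0: ✓ (all of [0,1])
  i=1: ✓ (all of [1,2])
  i=2: ✓ (all of [2,3])
  i=3: ✓ (all of [3,4])
  i=4: ✓ (all of [4,5])
  i=5: ✓ (all of [5,6])
  i=6: ✗ (fails at j=7)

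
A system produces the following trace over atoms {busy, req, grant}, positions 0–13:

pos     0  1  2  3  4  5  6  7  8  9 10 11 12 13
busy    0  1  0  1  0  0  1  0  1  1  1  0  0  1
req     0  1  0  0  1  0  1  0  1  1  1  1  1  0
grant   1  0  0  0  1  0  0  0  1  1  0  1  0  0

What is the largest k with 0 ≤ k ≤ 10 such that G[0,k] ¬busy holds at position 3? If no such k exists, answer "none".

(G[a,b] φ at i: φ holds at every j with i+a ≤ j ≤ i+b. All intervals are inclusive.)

¬busy must hold from j=3 onward; find where it first fails.
  j=3: fails → no k works.

none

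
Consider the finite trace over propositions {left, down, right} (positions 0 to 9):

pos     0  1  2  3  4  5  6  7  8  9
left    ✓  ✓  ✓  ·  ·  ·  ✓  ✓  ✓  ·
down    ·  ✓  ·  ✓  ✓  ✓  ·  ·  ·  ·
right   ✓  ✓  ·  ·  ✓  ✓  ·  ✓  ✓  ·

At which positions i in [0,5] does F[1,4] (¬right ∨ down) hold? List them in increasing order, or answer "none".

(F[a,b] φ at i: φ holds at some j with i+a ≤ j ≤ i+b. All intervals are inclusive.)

Evaluate at each i in [0,5]:
  i=0: ✓ (witness j=1)
  i=1: ✓ (witness j=2)
  i=2: ✓ (witness j=3)
  i=3: ✓ (witness j=4)
  i=4: ✓ (witness j=5)
  i=5: ✓ (witness j=6)

0, 1, 2, 3, 4, 5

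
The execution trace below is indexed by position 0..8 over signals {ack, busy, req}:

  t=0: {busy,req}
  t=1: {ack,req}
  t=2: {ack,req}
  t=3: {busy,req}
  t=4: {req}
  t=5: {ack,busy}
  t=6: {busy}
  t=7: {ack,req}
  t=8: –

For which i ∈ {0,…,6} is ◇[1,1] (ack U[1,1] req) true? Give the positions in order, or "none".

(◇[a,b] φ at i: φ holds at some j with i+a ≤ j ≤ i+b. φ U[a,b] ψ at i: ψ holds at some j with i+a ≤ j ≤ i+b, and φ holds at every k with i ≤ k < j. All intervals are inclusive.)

Evaluate at each i in [0,6]:
  i=0: ✓ (witness j=1)
  i=1: ✓ (witness j=2)
  i=2: ✗ (none in [3,3])
  i=3: ✗ (none in [4,4])
  i=4: ✗ (none in [5,5])
  i=5: ✗ (none in [6,6])
  i=6: ✗ (none in [7,7])

0, 1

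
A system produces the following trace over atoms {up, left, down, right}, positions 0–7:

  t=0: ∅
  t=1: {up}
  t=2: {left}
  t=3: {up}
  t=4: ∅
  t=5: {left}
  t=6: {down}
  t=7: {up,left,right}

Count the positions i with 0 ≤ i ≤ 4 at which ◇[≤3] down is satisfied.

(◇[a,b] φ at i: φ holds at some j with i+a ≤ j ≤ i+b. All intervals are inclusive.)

Evaluate at each i in [0,4]:
  i=0: ✗ (none in [0,3])
  i=1: ✗ (none in [1,4])
  i=2: ✗ (none in [2,5])
  i=3: ✓ (witness j=6)
  i=4: ✓ (witness j=6)
Positions where it holds: {3, 4} → 2.

2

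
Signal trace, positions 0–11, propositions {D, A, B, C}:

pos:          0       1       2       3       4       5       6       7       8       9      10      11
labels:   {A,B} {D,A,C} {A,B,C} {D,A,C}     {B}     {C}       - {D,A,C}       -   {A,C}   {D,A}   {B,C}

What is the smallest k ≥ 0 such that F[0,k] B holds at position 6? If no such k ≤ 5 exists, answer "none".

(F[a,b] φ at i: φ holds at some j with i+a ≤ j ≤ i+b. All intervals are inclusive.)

5

Scan j = 6,7,… for B:
  j=6: fails
  j=7: fails
  j=8: fails
  j=9: fails
  j=10: fails
  j=11: holds
First hit at j=11, so smallest k = 11-6 = 5.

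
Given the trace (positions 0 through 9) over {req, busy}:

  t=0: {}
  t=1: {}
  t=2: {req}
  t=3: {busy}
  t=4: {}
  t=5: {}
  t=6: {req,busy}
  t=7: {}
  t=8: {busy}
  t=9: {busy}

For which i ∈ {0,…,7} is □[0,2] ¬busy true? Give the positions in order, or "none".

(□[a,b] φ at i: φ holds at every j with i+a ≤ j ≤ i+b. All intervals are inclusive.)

0

Evaluate at each i in [0,7]:
  i=0: ✓ (all of [0,2])
  i=1: ✗ (fails at j=3)
  i=2: ✗ (fails at j=3)
  i=3: ✗ (fails at j=3)
  i=4: ✗ (fails at j=6)
  i=5: ✗ (fails at j=6)
  i=6: ✗ (fails at j=6)
  i=7: ✗ (fails at j=8)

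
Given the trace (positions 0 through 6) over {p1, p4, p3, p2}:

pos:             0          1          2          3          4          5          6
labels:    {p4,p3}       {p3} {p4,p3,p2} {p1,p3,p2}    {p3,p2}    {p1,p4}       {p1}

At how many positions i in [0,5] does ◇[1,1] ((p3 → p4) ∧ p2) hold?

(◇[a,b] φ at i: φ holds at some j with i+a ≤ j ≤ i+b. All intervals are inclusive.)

1

Evaluate at each i in [0,5]:
  i=0: ✗ (none in [1,1])
  i=1: ✓ (witness j=2)
  i=2: ✗ (none in [3,3])
  i=3: ✗ (none in [4,4])
  i=4: ✗ (none in [5,5])
  i=5: ✗ (none in [6,6])
Positions where it holds: {1} → 1.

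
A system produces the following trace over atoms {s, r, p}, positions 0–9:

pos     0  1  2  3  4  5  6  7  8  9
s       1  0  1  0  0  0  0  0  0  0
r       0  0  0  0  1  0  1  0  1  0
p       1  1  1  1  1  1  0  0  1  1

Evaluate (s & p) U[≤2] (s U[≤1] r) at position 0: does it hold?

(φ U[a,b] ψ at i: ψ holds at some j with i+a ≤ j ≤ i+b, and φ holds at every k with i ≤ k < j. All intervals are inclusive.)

Need some j in [0,2] with (s U[≤1] r), and (s & p) at every k in [0,j-1].
  j=0: (s U[≤1] r) — fails.
  j=1: (s U[≤1] r) — fails.
  j=2: (s U[≤1] r) — fails.
No j in the window works → until fails.

False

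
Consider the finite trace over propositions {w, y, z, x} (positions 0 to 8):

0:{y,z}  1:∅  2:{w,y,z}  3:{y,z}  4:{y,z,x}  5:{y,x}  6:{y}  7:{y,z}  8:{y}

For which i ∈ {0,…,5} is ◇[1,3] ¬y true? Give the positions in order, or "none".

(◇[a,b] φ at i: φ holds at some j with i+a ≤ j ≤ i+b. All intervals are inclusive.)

0

Evaluate at each i in [0,5]:
  i=0: ✓ (witness j=1)
  i=1: ✗ (none in [2,4])
  i=2: ✗ (none in [3,5])
  i=3: ✗ (none in [4,6])
  i=4: ✗ (none in [5,7])
  i=5: ✗ (none in [6,8])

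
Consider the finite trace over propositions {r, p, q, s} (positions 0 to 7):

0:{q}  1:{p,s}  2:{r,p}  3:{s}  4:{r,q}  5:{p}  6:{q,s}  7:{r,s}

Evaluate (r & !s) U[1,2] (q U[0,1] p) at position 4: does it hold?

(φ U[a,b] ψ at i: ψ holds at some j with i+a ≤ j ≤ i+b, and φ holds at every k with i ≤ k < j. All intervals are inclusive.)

Yes

Need some j in [5,6] with (q U[0,1] p), and (r & !s) at every k in [4,j-1].
  j=5: (q U[0,1] p) holds; (r & !s) holds at every k in [4,4] → satisfied.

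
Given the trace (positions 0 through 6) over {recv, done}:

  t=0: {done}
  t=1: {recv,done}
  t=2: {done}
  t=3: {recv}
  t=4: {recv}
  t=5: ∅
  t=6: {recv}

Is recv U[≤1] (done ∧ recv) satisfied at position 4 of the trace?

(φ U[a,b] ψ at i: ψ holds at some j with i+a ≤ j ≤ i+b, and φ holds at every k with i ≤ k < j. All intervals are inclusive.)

Does not hold

Need some j in [4,5] with (done ∧ recv), and recv at every k in [4,j-1].
  j=4: (done ∧ recv) false.
  j=5: (done ∧ recv) false.
No j in the window works → until fails.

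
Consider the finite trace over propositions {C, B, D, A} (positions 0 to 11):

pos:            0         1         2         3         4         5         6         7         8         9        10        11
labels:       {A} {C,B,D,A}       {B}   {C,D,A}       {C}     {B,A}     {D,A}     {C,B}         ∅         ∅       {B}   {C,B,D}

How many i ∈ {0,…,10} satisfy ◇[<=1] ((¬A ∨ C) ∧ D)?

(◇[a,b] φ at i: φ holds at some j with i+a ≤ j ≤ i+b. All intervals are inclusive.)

Evaluate at each i in [0,10]:
  i=0: ✓ (witness j=1)
  i=1: ✓ (witness j=1)
  i=2: ✓ (witness j=3)
  i=3: ✓ (witness j=3)
  i=4: ✗ (none in [4,5])
  i=5: ✗ (none in [5,6])
  i=6: ✗ (none in [6,7])
  i=7: ✗ (none in [7,8])
  i=8: ✗ (none in [8,9])
  i=9: ✗ (none in [9,10])
  i=10: ✓ (witness j=11)
Positions where it holds: {0, 1, 2, 3, 10} → 5.

5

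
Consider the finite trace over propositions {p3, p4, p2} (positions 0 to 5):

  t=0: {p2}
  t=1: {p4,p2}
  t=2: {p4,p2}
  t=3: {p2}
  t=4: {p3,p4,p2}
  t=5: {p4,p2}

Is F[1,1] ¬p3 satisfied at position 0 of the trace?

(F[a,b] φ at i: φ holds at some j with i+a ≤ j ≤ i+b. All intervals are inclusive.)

Yes

Check ¬p3 at each j in [1,1]:
  j=1: true
Found at j=1 → formula holds.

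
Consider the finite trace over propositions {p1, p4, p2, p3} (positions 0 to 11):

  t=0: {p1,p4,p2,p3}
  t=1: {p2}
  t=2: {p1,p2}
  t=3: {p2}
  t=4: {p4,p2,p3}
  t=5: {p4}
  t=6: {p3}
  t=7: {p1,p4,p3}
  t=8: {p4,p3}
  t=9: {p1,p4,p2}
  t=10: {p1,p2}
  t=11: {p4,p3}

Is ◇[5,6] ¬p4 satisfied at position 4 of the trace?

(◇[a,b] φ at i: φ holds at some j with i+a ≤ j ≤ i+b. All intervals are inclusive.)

Holds

Check ¬p4 at each j in [9,10]:
  j=9: false
  j=10: true
Found at j=10 → formula holds.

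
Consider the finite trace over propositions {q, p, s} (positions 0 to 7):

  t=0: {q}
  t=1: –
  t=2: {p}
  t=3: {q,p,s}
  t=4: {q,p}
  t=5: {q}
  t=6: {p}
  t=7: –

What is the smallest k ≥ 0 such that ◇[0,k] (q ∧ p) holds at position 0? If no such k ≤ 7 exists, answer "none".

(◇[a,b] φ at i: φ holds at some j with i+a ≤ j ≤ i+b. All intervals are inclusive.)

Scan j = 0,1,… for (q ∧ p):
  j=0: fails
  j=1: fails
  j=2: fails
  j=3: holds
First hit at j=3, so smallest k = 3-0 = 3.

3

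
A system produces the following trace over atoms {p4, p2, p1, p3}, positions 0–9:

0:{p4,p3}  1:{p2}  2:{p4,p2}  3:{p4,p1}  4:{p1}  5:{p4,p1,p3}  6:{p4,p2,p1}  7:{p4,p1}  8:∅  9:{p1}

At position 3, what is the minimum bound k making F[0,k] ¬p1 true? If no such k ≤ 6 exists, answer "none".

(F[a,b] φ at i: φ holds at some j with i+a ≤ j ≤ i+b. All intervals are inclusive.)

Scan j = 3,4,… for ¬p1:
  j=3: fails
  j=4: fails
  j=5: fails
  j=6: fails
  j=7: fails
  j=8: holds
First hit at j=8, so smallest k = 8-3 = 5.

5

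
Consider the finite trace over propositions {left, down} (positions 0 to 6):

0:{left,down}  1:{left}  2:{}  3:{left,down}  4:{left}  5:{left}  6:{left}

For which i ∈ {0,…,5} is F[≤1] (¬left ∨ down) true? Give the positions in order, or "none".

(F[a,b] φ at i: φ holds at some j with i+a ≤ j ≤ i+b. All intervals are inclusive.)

Evaluate at each i in [0,5]:
  i=0: ✓ (witness j=0)
  i=1: ✓ (witness j=2)
  i=2: ✓ (witness j=2)
  i=3: ✓ (witness j=3)
  i=4: ✗ (none in [4,5])
  i=5: ✗ (none in [5,6])

0, 1, 2, 3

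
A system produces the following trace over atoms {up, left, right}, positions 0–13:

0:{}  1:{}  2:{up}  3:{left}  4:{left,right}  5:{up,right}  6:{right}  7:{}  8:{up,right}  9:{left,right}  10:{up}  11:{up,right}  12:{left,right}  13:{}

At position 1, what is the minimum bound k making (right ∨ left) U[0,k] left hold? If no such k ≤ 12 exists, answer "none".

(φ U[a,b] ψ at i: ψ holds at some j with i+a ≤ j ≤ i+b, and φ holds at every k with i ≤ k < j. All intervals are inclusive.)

Need earliest j ≥ 1 with left, and (right ∨ left) at every k in [1,j-1].
  j=1: rhs fails.
  j=2: rhs fails.
  j=3: rhs holds but lhs fails at k=1.
  j=4: rhs holds but lhs fails at k=1.
  j=5: rhs fails.
  j=6: rhs fails.
  j=7: rhs fails.
  j=8: rhs fails.
  j=9: rhs holds but lhs fails at k=1.
  j=10: rhs fails.
  j=11: rhs fails.
  j=12: rhs holds but lhs fails at k=1.
  j=13: rhs fails.
No witness within the range → none.

none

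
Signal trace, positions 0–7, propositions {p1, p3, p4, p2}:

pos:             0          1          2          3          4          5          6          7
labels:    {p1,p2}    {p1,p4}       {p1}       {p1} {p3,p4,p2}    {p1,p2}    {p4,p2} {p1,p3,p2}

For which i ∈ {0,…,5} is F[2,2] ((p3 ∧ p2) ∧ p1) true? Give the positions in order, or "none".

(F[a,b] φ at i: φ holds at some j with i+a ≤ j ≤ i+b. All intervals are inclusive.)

5

Evaluate at each i in [0,5]:
  i=0: ✗ (none in [2,2])
  i=1: ✗ (none in [3,3])
  i=2: ✗ (none in [4,4])
  i=3: ✗ (none in [5,5])
  i=4: ✗ (none in [6,6])
  i=5: ✓ (witness j=7)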